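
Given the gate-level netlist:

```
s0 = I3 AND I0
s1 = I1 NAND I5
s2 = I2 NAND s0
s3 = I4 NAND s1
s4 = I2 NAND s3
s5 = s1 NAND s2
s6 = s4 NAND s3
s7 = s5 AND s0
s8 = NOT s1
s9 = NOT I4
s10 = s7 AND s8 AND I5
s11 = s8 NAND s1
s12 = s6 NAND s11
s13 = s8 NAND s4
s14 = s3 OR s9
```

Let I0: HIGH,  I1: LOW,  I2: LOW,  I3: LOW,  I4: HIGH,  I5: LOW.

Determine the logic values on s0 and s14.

s0 = LOW  s14 = LOW

s0 = I3 AND I0 = LOW AND HIGH = LOW
s1 = I1 NAND I5 = LOW NAND LOW = HIGH
s3 = I4 NAND s1 = HIGH NAND HIGH = LOW
s9 = NOT I4 = NOT HIGH = LOW
s14 = s3 OR s9 = LOW OR LOW = LOW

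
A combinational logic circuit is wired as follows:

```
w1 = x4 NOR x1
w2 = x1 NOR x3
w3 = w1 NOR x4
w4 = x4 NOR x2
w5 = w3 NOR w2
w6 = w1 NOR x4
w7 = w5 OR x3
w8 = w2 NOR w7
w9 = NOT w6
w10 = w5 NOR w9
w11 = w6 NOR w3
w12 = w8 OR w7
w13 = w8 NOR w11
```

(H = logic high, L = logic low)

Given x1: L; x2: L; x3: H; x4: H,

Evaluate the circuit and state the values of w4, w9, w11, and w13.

w4 = L; w9 = H; w11 = H; w13 = L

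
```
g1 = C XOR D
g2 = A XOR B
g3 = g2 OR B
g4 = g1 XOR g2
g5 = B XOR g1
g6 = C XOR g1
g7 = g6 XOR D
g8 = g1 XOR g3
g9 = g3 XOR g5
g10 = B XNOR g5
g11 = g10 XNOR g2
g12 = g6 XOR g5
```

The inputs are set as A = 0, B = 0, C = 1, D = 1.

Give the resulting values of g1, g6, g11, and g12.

g1 = 0; g6 = 1; g11 = 0; g12 = 1

g1 = C XOR D = 1 XOR 1 = 0
g2 = A XOR B = 0 XOR 0 = 0
g5 = B XOR g1 = 0 XOR 0 = 0
g6 = C XOR g1 = 1 XOR 0 = 1
g10 = B XNOR g5 = 0 XNOR 0 = 1
g11 = g10 XNOR g2 = 1 XNOR 0 = 0
g12 = g6 XOR g5 = 1 XOR 0 = 1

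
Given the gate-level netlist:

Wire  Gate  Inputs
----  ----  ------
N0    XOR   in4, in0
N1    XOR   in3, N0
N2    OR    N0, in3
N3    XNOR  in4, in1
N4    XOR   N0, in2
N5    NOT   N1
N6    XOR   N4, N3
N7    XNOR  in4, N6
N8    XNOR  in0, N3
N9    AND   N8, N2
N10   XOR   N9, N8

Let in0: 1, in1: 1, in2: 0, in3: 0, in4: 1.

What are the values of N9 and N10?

N9 = 0; N10 = 1

N0 = in4 XOR in0 = 1 XOR 1 = 0
N2 = N0 OR in3 = 0 OR 0 = 0
N3 = in4 XNOR in1 = 1 XNOR 1 = 1
N8 = in0 XNOR N3 = 1 XNOR 1 = 1
N9 = N8 AND N2 = 1 AND 0 = 0
N10 = N9 XOR N8 = 0 XOR 1 = 1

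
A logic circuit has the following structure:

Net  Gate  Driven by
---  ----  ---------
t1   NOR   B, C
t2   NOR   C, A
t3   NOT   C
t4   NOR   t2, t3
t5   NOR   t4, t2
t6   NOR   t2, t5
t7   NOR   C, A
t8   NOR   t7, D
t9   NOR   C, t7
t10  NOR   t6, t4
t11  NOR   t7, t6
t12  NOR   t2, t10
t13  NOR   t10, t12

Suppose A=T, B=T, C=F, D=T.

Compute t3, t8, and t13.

t2 = C NOR A = F NOR T = F
t3 = NOT C = NOT F = T
t4 = t2 NOR t3 = F NOR T = F
t5 = t4 NOR t2 = F NOR F = T
t6 = t2 NOR t5 = F NOR T = F
t7 = C NOR A = F NOR T = F
t8 = t7 NOR D = F NOR T = F
t10 = t6 NOR t4 = F NOR F = T
t12 = t2 NOR t10 = F NOR T = F
t13 = t10 NOR t12 = T NOR F = F

t3 = T  t8 = F  t13 = F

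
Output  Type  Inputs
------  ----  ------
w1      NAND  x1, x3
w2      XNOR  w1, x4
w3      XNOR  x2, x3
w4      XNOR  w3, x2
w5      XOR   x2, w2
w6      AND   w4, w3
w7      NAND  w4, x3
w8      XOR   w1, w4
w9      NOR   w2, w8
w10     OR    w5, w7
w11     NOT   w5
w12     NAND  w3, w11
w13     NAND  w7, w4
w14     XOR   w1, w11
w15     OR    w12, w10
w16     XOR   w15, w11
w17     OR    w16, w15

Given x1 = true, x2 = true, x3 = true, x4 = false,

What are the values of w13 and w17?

w13 = true, w17 = true

w1 = x1 NAND x3 = true NAND true = false
w2 = w1 XNOR x4 = false XNOR false = true
w3 = x2 XNOR x3 = true XNOR true = true
w4 = w3 XNOR x2 = true XNOR true = true
w5 = x2 XOR w2 = true XOR true = false
w7 = w4 NAND x3 = true NAND true = false
w10 = w5 OR w7 = false OR false = false
w11 = NOT w5 = NOT false = true
w12 = w3 NAND w11 = true NAND true = false
w13 = w7 NAND w4 = false NAND true = true
w15 = w12 OR w10 = false OR false = false
w16 = w15 XOR w11 = false XOR true = true
w17 = w16 OR w15 = true OR false = true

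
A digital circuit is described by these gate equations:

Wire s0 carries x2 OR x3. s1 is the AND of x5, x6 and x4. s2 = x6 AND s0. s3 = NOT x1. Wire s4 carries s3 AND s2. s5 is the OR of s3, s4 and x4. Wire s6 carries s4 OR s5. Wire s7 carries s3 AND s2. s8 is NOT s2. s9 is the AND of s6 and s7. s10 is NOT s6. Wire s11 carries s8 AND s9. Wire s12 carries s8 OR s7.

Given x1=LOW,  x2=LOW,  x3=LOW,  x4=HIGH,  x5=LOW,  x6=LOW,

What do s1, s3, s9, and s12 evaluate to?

s0 = x2 OR x3 = LOW OR LOW = LOW
s1 = x5 AND x6 AND x4 = LOW AND LOW AND HIGH = LOW
s2 = x6 AND s0 = LOW AND LOW = LOW
s3 = NOT x1 = NOT LOW = HIGH
s4 = s3 AND s2 = HIGH AND LOW = LOW
s5 = s3 OR s4 OR x4 = HIGH OR LOW OR HIGH = HIGH
s6 = s4 OR s5 = LOW OR HIGH = HIGH
s7 = s3 AND s2 = HIGH AND LOW = LOW
s8 = NOT s2 = NOT LOW = HIGH
s9 = s6 AND s7 = HIGH AND LOW = LOW
s12 = s8 OR s7 = HIGH OR LOW = HIGH

s1 = LOW  s3 = HIGH  s9 = LOW  s12 = HIGH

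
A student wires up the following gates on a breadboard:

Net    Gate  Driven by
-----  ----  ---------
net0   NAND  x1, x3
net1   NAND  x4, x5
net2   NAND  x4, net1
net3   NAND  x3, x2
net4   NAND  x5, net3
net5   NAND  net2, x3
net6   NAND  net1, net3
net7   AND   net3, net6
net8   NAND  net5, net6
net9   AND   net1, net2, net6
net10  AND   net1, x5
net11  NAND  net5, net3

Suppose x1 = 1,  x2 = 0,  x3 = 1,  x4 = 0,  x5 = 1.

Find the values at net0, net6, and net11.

net0 = x1 NAND x3 = 1 NAND 1 = 0
net1 = x4 NAND x5 = 0 NAND 1 = 1
net2 = x4 NAND net1 = 0 NAND 1 = 1
net3 = x3 NAND x2 = 1 NAND 0 = 1
net5 = net2 NAND x3 = 1 NAND 1 = 0
net6 = net1 NAND net3 = 1 NAND 1 = 0
net11 = net5 NAND net3 = 0 NAND 1 = 1

net0 = 0, net6 = 0, net11 = 1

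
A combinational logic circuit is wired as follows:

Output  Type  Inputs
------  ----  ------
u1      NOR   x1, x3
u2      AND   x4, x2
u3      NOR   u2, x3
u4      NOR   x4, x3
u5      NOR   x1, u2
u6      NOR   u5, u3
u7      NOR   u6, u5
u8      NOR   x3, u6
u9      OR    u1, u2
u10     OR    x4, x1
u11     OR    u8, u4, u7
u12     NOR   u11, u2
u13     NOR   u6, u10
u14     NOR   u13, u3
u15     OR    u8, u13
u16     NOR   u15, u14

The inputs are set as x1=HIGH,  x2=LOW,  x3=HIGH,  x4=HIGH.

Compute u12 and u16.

u12 = HIGH  u16 = LOW

u2 = x4 AND x2 = HIGH AND LOW = LOW
u3 = u2 NOR x3 = LOW NOR HIGH = LOW
u4 = x4 NOR x3 = HIGH NOR HIGH = LOW
u5 = x1 NOR u2 = HIGH NOR LOW = LOW
u6 = u5 NOR u3 = LOW NOR LOW = HIGH
u7 = u6 NOR u5 = HIGH NOR LOW = LOW
u8 = x3 NOR u6 = HIGH NOR HIGH = LOW
u10 = x4 OR x1 = HIGH OR HIGH = HIGH
u11 = u8 OR u4 OR u7 = LOW OR LOW OR LOW = LOW
u12 = u11 NOR u2 = LOW NOR LOW = HIGH
u13 = u6 NOR u10 = HIGH NOR HIGH = LOW
u14 = u13 NOR u3 = LOW NOR LOW = HIGH
u15 = u8 OR u13 = LOW OR LOW = LOW
u16 = u15 NOR u14 = LOW NOR HIGH = LOW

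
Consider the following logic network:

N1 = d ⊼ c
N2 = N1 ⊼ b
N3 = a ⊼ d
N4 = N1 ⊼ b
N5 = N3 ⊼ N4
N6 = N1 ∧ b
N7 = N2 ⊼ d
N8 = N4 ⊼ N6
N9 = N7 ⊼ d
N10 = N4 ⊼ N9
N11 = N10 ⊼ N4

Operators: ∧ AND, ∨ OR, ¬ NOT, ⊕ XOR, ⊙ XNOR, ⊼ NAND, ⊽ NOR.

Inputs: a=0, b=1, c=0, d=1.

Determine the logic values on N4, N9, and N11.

N1 = d NAND c = 1 NAND 0 = 1
N2 = N1 NAND b = 1 NAND 1 = 0
N4 = N1 NAND b = 1 NAND 1 = 0
N7 = N2 NAND d = 0 NAND 1 = 1
N9 = N7 NAND d = 1 NAND 1 = 0
N10 = N4 NAND N9 = 0 NAND 0 = 1
N11 = N10 NAND N4 = 1 NAND 0 = 1

N4 = 0, N9 = 0, N11 = 1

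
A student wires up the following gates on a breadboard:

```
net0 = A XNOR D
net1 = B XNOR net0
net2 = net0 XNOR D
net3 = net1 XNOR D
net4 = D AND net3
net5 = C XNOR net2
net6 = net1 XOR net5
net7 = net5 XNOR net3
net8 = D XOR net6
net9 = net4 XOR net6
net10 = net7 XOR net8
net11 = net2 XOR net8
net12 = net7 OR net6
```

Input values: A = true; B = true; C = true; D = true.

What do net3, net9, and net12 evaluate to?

net0 = A XNOR D = true XNOR true = true
net1 = B XNOR net0 = true XNOR true = true
net2 = net0 XNOR D = true XNOR true = true
net3 = net1 XNOR D = true XNOR true = true
net4 = D AND net3 = true AND true = true
net5 = C XNOR net2 = true XNOR true = true
net6 = net1 XOR net5 = true XOR true = false
net7 = net5 XNOR net3 = true XNOR true = true
net9 = net4 XOR net6 = true XOR false = true
net12 = net7 OR net6 = true OR false = true

net3 = true; net9 = true; net12 = true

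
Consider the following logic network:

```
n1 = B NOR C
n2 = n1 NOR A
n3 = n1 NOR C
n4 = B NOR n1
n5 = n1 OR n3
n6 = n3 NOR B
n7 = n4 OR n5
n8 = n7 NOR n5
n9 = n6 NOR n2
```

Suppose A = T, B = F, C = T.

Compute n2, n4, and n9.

n1 = B NOR C = F NOR T = F
n2 = n1 NOR A = F NOR T = F
n3 = n1 NOR C = F NOR T = F
n4 = B NOR n1 = F NOR F = T
n6 = n3 NOR B = F NOR F = T
n9 = n6 NOR n2 = T NOR F = F

n2 = F; n4 = T; n9 = F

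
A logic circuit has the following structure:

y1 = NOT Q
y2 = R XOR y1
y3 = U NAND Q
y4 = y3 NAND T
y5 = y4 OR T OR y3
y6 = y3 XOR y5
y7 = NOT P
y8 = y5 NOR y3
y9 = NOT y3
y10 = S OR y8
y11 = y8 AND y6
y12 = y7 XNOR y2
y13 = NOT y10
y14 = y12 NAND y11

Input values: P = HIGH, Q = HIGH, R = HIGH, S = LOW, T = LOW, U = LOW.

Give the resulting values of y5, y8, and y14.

y1 = NOT Q = NOT HIGH = LOW
y2 = R XOR y1 = HIGH XOR LOW = HIGH
y3 = U NAND Q = LOW NAND HIGH = HIGH
y4 = y3 NAND T = HIGH NAND LOW = HIGH
y5 = y4 OR T OR y3 = HIGH OR LOW OR HIGH = HIGH
y6 = y3 XOR y5 = HIGH XOR HIGH = LOW
y7 = NOT P = NOT HIGH = LOW
y8 = y5 NOR y3 = HIGH NOR HIGH = LOW
y11 = y8 AND y6 = LOW AND LOW = LOW
y12 = y7 XNOR y2 = LOW XNOR HIGH = LOW
y14 = y12 NAND y11 = LOW NAND LOW = HIGH

y5 = HIGH; y8 = LOW; y14 = HIGH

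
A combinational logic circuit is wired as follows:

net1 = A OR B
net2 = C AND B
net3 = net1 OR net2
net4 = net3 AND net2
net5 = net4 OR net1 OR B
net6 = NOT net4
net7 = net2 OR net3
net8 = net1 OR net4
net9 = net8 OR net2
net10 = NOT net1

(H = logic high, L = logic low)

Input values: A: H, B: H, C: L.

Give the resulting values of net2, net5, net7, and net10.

net1 = A OR B = H OR H = H
net2 = C AND B = L AND H = L
net3 = net1 OR net2 = H OR L = H
net4 = net3 AND net2 = H AND L = L
net5 = net4 OR net1 OR B = L OR H OR H = H
net7 = net2 OR net3 = L OR H = H
net10 = NOT net1 = NOT H = L

net2 = L, net5 = H, net7 = H, net10 = L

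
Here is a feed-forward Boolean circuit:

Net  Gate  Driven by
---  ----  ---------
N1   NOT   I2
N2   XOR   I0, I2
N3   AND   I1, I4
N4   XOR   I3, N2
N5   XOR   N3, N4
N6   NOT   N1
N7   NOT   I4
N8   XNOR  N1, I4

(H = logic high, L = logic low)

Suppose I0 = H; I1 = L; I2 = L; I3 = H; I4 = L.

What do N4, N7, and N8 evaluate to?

N4 = L  N7 = H  N8 = L

N1 = NOT I2 = NOT L = H
N2 = I0 XOR I2 = H XOR L = H
N4 = I3 XOR N2 = H XOR H = L
N7 = NOT I4 = NOT L = H
N8 = N1 XNOR I4 = H XNOR L = L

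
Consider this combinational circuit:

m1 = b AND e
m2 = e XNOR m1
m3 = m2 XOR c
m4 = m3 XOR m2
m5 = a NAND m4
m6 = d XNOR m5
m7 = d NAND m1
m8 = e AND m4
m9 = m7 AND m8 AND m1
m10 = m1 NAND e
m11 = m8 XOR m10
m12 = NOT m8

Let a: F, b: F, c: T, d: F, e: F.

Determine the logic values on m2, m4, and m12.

m1 = b AND e = F AND F = F
m2 = e XNOR m1 = F XNOR F = T
m3 = m2 XOR c = T XOR T = F
m4 = m3 XOR m2 = F XOR T = T
m8 = e AND m4 = F AND T = F
m12 = NOT m8 = NOT F = T

m2 = T; m4 = T; m12 = T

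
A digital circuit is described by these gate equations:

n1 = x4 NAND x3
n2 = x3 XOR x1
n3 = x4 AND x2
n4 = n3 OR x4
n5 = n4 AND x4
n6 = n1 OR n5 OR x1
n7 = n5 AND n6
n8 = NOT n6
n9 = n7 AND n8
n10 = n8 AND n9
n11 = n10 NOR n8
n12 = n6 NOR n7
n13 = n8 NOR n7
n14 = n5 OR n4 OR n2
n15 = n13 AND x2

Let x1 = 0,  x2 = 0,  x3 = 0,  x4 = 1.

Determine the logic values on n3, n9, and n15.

n1 = x4 NAND x3 = 1 NAND 0 = 1
n3 = x4 AND x2 = 1 AND 0 = 0
n4 = n3 OR x4 = 0 OR 1 = 1
n5 = n4 AND x4 = 1 AND 1 = 1
n6 = n1 OR n5 OR x1 = 1 OR 1 OR 0 = 1
n7 = n5 AND n6 = 1 AND 1 = 1
n8 = NOT n6 = NOT 1 = 0
n9 = n7 AND n8 = 1 AND 0 = 0
n13 = n8 NOR n7 = 0 NOR 1 = 0
n15 = n13 AND x2 = 0 AND 0 = 0

n3 = 0  n9 = 0  n15 = 0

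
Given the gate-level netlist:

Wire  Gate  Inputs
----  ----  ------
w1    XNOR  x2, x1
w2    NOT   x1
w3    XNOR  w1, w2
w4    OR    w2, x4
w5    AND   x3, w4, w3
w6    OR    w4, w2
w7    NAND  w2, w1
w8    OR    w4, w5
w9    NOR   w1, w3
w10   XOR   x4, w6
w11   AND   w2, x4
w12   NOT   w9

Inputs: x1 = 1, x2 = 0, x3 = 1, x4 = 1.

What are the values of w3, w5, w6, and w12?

w3 = 1, w5 = 1, w6 = 1, w12 = 1

w1 = x2 XNOR x1 = 0 XNOR 1 = 0
w2 = NOT x1 = NOT 1 = 0
w3 = w1 XNOR w2 = 0 XNOR 0 = 1
w4 = w2 OR x4 = 0 OR 1 = 1
w5 = x3 AND w4 AND w3 = 1 AND 1 AND 1 = 1
w6 = w4 OR w2 = 1 OR 0 = 1
w9 = w1 NOR w3 = 0 NOR 1 = 0
w12 = NOT w9 = NOT 0 = 1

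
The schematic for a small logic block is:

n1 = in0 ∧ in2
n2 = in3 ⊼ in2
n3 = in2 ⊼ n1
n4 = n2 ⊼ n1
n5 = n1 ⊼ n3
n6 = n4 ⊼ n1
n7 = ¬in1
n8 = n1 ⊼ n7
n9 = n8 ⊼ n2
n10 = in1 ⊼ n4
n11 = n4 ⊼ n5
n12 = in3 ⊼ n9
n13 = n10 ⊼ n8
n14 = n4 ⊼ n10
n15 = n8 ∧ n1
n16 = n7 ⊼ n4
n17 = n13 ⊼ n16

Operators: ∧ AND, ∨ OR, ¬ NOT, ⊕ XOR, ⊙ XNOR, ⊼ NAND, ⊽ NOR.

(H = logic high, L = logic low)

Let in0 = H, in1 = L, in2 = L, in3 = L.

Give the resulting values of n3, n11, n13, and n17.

n3 = H, n11 = L, n13 = L, n17 = H

n1 = in0 AND in2 = H AND L = L
n2 = in3 NAND in2 = L NAND L = H
n3 = in2 NAND n1 = L NAND L = H
n4 = n2 NAND n1 = H NAND L = H
n5 = n1 NAND n3 = L NAND H = H
n7 = NOT in1 = NOT L = H
n8 = n1 NAND n7 = L NAND H = H
n10 = in1 NAND n4 = L NAND H = H
n11 = n4 NAND n5 = H NAND H = L
n13 = n10 NAND n8 = H NAND H = L
n16 = n7 NAND n4 = H NAND H = L
n17 = n13 NAND n16 = L NAND L = H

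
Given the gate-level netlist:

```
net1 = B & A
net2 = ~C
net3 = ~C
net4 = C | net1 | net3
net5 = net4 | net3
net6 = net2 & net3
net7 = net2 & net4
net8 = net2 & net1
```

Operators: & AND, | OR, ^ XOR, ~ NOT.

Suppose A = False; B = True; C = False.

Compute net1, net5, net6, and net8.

net1 = B AND A = True AND False = False
net2 = NOT C = NOT False = True
net3 = NOT C = NOT False = True
net4 = C OR net1 OR net3 = False OR False OR True = True
net5 = net4 OR net3 = True OR True = True
net6 = net2 AND net3 = True AND True = True
net8 = net2 AND net1 = True AND False = False

net1 = False, net5 = True, net6 = True, net8 = False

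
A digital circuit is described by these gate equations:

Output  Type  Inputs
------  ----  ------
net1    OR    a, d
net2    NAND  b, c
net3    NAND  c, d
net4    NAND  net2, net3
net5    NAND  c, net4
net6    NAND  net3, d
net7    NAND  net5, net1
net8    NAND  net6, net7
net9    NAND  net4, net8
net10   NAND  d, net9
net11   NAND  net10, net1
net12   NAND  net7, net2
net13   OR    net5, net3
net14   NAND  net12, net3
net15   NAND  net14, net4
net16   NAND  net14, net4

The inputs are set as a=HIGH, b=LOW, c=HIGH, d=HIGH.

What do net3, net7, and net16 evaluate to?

net1 = a OR d = HIGH OR HIGH = HIGH
net2 = b NAND c = LOW NAND HIGH = HIGH
net3 = c NAND d = HIGH NAND HIGH = LOW
net4 = net2 NAND net3 = HIGH NAND LOW = HIGH
net5 = c NAND net4 = HIGH NAND HIGH = LOW
net7 = net5 NAND net1 = LOW NAND HIGH = HIGH
net12 = net7 NAND net2 = HIGH NAND HIGH = LOW
net14 = net12 NAND net3 = LOW NAND LOW = HIGH
net16 = net14 NAND net4 = HIGH NAND HIGH = LOW

net3 = LOW; net7 = HIGH; net16 = LOW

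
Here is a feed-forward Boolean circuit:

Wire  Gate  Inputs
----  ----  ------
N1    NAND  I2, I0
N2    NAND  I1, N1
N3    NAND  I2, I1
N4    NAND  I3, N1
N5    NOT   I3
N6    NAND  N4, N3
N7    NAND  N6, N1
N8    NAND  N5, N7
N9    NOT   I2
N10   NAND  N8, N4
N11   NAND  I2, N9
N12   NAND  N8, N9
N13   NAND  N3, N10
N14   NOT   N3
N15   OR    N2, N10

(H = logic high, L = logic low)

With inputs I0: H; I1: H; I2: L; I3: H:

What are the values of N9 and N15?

N1 = I2 NAND I0 = L NAND H = H
N2 = I1 NAND N1 = H NAND H = L
N3 = I2 NAND I1 = L NAND H = H
N4 = I3 NAND N1 = H NAND H = L
N5 = NOT I3 = NOT H = L
N6 = N4 NAND N3 = L NAND H = H
N7 = N6 NAND N1 = H NAND H = L
N8 = N5 NAND N7 = L NAND L = H
N9 = NOT I2 = NOT L = H
N10 = N8 NAND N4 = H NAND L = H
N15 = N2 OR N10 = L OR H = H

N9 = H, N15 = H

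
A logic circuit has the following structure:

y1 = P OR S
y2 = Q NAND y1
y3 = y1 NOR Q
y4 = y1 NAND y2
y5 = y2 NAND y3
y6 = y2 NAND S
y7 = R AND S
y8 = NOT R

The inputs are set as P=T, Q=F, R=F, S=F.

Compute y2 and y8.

y2 = T, y8 = T

y1 = P OR S = T OR F = T
y2 = Q NAND y1 = F NAND T = T
y8 = NOT R = NOT F = T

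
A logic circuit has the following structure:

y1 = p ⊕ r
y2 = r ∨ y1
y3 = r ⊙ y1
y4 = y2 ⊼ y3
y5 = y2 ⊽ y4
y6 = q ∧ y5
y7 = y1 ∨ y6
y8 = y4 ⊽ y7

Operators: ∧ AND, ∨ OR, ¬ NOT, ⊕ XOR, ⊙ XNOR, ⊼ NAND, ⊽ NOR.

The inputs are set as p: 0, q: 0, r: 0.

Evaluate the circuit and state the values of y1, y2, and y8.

y1 = 0, y2 = 0, y8 = 0

y1 = p XOR r = 0 XOR 0 = 0
y2 = r OR y1 = 0 OR 0 = 0
y3 = r XNOR y1 = 0 XNOR 0 = 1
y4 = y2 NAND y3 = 0 NAND 1 = 1
y5 = y2 NOR y4 = 0 NOR 1 = 0
y6 = q AND y5 = 0 AND 0 = 0
y7 = y1 OR y6 = 0 OR 0 = 0
y8 = y4 NOR y7 = 1 NOR 0 = 0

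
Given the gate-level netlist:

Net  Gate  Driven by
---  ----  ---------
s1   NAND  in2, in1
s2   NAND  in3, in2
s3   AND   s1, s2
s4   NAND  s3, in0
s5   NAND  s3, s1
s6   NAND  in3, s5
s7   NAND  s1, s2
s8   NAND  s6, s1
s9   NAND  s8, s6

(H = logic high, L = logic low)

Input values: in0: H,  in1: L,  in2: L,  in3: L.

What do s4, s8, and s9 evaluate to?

s1 = in2 NAND in1 = L NAND L = H
s2 = in3 NAND in2 = L NAND L = H
s3 = s1 AND s2 = H AND H = H
s4 = s3 NAND in0 = H NAND H = L
s5 = s3 NAND s1 = H NAND H = L
s6 = in3 NAND s5 = L NAND L = H
s8 = s6 NAND s1 = H NAND H = L
s9 = s8 NAND s6 = L NAND H = H

s4 = L  s8 = L  s9 = H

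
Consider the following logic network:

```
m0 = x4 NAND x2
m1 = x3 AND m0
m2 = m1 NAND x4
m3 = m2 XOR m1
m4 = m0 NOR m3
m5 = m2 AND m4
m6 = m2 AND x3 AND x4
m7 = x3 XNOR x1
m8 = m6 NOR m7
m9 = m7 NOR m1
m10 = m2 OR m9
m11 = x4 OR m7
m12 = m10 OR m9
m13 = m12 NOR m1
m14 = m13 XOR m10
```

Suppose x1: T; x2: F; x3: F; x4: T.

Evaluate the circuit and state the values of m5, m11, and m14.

m0 = x4 NAND x2 = T NAND F = T
m1 = x3 AND m0 = F AND T = F
m2 = m1 NAND x4 = F NAND T = T
m3 = m2 XOR m1 = T XOR F = T
m4 = m0 NOR m3 = T NOR T = F
m5 = m2 AND m4 = T AND F = F
m7 = x3 XNOR x1 = F XNOR T = F
m9 = m7 NOR m1 = F NOR F = T
m10 = m2 OR m9 = T OR T = T
m11 = x4 OR m7 = T OR F = T
m12 = m10 OR m9 = T OR T = T
m13 = m12 NOR m1 = T NOR F = F
m14 = m13 XOR m10 = F XOR T = T

m5 = F  m11 = T  m14 = T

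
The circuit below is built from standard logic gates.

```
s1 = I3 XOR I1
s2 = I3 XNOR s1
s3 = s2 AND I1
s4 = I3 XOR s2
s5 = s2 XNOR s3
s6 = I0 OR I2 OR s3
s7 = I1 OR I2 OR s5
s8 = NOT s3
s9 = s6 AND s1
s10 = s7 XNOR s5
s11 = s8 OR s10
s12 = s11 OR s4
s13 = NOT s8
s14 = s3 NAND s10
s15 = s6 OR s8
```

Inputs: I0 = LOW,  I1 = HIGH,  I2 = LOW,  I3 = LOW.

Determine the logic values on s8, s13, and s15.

s8 = HIGH; s13 = LOW; s15 = HIGH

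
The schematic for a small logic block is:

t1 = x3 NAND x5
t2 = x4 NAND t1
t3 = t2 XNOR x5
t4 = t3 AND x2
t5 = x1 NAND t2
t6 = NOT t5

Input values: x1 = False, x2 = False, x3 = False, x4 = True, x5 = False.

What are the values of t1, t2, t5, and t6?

t1 = True; t2 = False; t5 = True; t6 = False

t1 = x3 NAND x5 = False NAND False = True
t2 = x4 NAND t1 = True NAND True = False
t5 = x1 NAND t2 = False NAND False = True
t6 = NOT t5 = NOT True = False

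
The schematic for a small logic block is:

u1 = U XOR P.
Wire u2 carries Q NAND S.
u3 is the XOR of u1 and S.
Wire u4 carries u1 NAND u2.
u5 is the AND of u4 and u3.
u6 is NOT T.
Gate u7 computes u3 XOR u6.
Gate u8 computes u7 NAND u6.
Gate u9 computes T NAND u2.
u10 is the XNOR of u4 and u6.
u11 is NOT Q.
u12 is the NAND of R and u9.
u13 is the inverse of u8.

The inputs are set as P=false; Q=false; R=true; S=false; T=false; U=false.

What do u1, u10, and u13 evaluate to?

u1 = U XOR P = false XOR false = false
u2 = Q NAND S = false NAND false = true
u3 = u1 XOR S = false XOR false = false
u4 = u1 NAND u2 = false NAND true = true
u6 = NOT T = NOT false = true
u7 = u3 XOR u6 = false XOR true = true
u8 = u7 NAND u6 = true NAND true = false
u10 = u4 XNOR u6 = true XNOR true = true
u13 = NOT u8 = NOT false = true

u1 = false  u10 = true  u13 = true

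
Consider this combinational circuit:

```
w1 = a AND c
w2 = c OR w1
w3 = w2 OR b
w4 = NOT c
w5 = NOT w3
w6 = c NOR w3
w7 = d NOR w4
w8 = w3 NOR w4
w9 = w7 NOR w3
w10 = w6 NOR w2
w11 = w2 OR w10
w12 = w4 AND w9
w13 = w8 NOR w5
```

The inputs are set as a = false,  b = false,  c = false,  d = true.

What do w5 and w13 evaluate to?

w5 = true, w13 = false

w1 = a AND c = false AND false = false
w2 = c OR w1 = false OR false = false
w3 = w2 OR b = false OR false = false
w4 = NOT c = NOT false = true
w5 = NOT w3 = NOT false = true
w8 = w3 NOR w4 = false NOR true = false
w13 = w8 NOR w5 = false NOR true = false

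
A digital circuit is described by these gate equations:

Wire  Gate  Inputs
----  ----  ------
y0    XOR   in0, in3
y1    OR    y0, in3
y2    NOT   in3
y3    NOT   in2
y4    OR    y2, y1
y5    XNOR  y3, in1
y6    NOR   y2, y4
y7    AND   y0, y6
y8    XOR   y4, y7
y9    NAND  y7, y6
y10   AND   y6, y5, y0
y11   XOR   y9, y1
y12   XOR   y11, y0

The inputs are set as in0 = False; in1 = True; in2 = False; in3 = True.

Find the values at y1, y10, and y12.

y1 = True, y10 = False, y12 = True

y0 = in0 XOR in3 = False XOR True = True
y1 = y0 OR in3 = True OR True = True
y2 = NOT in3 = NOT True = False
y3 = NOT in2 = NOT False = True
y4 = y2 OR y1 = False OR True = True
y5 = y3 XNOR in1 = True XNOR True = True
y6 = y2 NOR y4 = False NOR True = False
y7 = y0 AND y6 = True AND False = False
y9 = y7 NAND y6 = False NAND False = True
y10 = y6 AND y5 AND y0 = False AND True AND True = False
y11 = y9 XOR y1 = True XOR True = False
y12 = y11 XOR y0 = False XOR True = True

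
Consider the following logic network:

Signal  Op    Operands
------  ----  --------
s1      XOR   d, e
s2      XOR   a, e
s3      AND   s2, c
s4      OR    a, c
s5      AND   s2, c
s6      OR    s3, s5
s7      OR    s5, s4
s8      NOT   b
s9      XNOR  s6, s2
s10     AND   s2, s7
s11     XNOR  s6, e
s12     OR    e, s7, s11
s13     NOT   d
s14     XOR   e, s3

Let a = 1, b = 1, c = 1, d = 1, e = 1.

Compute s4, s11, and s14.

s2 = a XOR e = 1 XOR 1 = 0
s3 = s2 AND c = 0 AND 1 = 0
s4 = a OR c = 1 OR 1 = 1
s5 = s2 AND c = 0 AND 1 = 0
s6 = s3 OR s5 = 0 OR 0 = 0
s11 = s6 XNOR e = 0 XNOR 1 = 0
s14 = e XOR s3 = 1 XOR 0 = 1

s4 = 1, s11 = 0, s14 = 1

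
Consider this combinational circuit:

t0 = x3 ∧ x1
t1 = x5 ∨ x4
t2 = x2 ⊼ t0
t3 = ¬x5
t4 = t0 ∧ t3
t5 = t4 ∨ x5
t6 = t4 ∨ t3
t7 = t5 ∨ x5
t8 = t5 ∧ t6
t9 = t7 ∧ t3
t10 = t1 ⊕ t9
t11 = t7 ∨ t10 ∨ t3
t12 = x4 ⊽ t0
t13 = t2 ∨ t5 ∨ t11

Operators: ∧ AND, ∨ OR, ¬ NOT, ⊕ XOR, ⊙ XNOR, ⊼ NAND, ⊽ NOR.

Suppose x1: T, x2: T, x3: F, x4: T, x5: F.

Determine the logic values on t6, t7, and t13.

t0 = x3 AND x1 = F AND T = F
t1 = x5 OR x4 = F OR T = T
t2 = x2 NAND t0 = T NAND F = T
t3 = NOT x5 = NOT F = T
t4 = t0 AND t3 = F AND T = F
t5 = t4 OR x5 = F OR F = F
t6 = t4 OR t3 = F OR T = T
t7 = t5 OR x5 = F OR F = F
t9 = t7 AND t3 = F AND T = F
t10 = t1 XOR t9 = T XOR F = T
t11 = t7 OR t10 OR t3 = F OR T OR T = T
t13 = t2 OR t5 OR t11 = T OR F OR T = T

t6 = T, t7 = F, t13 = T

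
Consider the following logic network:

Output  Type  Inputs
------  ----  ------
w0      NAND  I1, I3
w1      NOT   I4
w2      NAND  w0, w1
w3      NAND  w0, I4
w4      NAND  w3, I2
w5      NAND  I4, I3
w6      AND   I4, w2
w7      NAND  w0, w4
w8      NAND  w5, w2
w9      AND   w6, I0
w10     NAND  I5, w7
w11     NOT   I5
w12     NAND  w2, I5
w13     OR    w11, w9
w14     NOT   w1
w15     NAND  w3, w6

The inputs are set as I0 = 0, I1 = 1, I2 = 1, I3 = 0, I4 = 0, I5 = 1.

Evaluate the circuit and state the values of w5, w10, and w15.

w5 = 1, w10 = 0, w15 = 1

w0 = I1 NAND I3 = 1 NAND 0 = 1
w1 = NOT I4 = NOT 0 = 1
w2 = w0 NAND w1 = 1 NAND 1 = 0
w3 = w0 NAND I4 = 1 NAND 0 = 1
w4 = w3 NAND I2 = 1 NAND 1 = 0
w5 = I4 NAND I3 = 0 NAND 0 = 1
w6 = I4 AND w2 = 0 AND 0 = 0
w7 = w0 NAND w4 = 1 NAND 0 = 1
w10 = I5 NAND w7 = 1 NAND 1 = 0
w15 = w3 NAND w6 = 1 NAND 0 = 1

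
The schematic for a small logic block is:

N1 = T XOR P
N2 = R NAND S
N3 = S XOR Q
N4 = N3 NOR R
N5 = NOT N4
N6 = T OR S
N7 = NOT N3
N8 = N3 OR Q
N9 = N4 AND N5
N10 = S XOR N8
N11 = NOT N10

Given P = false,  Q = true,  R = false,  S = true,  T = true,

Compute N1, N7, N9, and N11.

N1 = T XOR P = true XOR false = true
N3 = S XOR Q = true XOR true = false
N4 = N3 NOR R = false NOR false = true
N5 = NOT N4 = NOT true = false
N7 = NOT N3 = NOT false = true
N8 = N3 OR Q = false OR true = true
N9 = N4 AND N5 = true AND false = false
N10 = S XOR N8 = true XOR true = false
N11 = NOT N10 = NOT false = true

N1 = true, N7 = true, N9 = false, N11 = true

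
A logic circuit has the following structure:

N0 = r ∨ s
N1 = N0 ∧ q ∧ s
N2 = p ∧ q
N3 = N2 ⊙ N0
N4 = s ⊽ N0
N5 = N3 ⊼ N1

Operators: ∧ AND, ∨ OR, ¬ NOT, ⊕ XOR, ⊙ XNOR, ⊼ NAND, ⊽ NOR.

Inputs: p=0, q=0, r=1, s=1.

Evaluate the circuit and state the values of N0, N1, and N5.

N0 = r OR s = 1 OR 1 = 1
N1 = N0 AND q AND s = 1 AND 0 AND 1 = 0
N2 = p AND q = 0 AND 0 = 0
N3 = N2 XNOR N0 = 0 XNOR 1 = 0
N5 = N3 NAND N1 = 0 NAND 0 = 1

N0 = 1, N1 = 0, N5 = 1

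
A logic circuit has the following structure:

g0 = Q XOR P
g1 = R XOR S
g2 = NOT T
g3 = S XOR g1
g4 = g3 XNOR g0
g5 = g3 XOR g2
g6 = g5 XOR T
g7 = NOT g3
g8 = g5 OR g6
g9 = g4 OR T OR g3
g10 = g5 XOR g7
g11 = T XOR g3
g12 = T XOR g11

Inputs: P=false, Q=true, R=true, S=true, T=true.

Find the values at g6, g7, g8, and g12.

g6 = false  g7 = false  g8 = true  g12 = true

g1 = R XOR S = true XOR true = false
g2 = NOT T = NOT true = false
g3 = S XOR g1 = true XOR false = true
g5 = g3 XOR g2 = true XOR false = true
g6 = g5 XOR T = true XOR true = false
g7 = NOT g3 = NOT true = false
g8 = g5 OR g6 = true OR false = true
g11 = T XOR g3 = true XOR true = false
g12 = T XOR g11 = true XOR false = true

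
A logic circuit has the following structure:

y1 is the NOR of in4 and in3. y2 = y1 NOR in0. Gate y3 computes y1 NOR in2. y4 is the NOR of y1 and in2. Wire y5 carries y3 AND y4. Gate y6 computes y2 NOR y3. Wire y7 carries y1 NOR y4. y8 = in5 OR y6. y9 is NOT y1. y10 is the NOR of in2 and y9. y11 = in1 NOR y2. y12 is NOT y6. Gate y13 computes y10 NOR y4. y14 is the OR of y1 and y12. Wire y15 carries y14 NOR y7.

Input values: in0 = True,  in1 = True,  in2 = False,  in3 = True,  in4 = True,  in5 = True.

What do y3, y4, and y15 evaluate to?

y1 = in4 NOR in3 = True NOR True = False
y2 = y1 NOR in0 = False NOR True = False
y3 = y1 NOR in2 = False NOR False = True
y4 = y1 NOR in2 = False NOR False = True
y6 = y2 NOR y3 = False NOR True = False
y7 = y1 NOR y4 = False NOR True = False
y12 = NOT y6 = NOT False = True
y14 = y1 OR y12 = False OR True = True
y15 = y14 NOR y7 = True NOR False = False

y3 = True, y4 = True, y15 = False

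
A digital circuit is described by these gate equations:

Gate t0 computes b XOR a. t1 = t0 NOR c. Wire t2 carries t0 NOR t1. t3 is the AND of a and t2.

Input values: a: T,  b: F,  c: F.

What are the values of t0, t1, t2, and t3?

t0 = b XOR a = F XOR T = T
t1 = t0 NOR c = T NOR F = F
t2 = t0 NOR t1 = T NOR F = F
t3 = a AND t2 = T AND F = F

t0 = T  t1 = F  t2 = F  t3 = F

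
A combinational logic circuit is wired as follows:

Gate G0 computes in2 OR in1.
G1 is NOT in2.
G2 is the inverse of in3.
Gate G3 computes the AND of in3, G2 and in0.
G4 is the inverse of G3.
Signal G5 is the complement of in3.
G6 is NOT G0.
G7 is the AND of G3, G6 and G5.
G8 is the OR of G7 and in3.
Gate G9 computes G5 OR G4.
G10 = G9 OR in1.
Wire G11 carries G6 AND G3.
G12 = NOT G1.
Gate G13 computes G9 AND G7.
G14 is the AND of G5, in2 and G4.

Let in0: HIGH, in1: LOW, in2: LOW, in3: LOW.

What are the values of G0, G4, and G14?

G0 = LOW  G4 = HIGH  G14 = LOW

G0 = in2 OR in1 = LOW OR LOW = LOW
G2 = NOT in3 = NOT LOW = HIGH
G3 = in3 AND G2 AND in0 = LOW AND HIGH AND HIGH = LOW
G4 = NOT G3 = NOT LOW = HIGH
G5 = NOT in3 = NOT LOW = HIGH
G14 = G5 AND in2 AND G4 = HIGH AND LOW AND HIGH = LOW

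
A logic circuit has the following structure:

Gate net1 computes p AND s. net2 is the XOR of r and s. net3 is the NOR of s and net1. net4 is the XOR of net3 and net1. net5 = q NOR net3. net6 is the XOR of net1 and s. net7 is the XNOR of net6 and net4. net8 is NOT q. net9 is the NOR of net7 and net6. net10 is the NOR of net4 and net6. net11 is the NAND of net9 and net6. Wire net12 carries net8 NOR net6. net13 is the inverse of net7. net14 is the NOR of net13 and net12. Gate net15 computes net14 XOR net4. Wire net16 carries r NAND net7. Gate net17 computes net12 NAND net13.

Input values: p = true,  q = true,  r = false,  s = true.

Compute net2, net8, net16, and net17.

net2 = true  net8 = false  net16 = true  net17 = false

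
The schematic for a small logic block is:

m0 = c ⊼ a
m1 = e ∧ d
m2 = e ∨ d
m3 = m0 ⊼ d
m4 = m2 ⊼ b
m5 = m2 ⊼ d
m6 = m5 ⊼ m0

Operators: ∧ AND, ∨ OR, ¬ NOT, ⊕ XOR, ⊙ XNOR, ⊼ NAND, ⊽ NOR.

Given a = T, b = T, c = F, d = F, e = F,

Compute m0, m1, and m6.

m0 = T, m1 = F, m6 = F

m0 = c NAND a = F NAND T = T
m1 = e AND d = F AND F = F
m2 = e OR d = F OR F = F
m5 = m2 NAND d = F NAND F = T
m6 = m5 NAND m0 = T NAND T = F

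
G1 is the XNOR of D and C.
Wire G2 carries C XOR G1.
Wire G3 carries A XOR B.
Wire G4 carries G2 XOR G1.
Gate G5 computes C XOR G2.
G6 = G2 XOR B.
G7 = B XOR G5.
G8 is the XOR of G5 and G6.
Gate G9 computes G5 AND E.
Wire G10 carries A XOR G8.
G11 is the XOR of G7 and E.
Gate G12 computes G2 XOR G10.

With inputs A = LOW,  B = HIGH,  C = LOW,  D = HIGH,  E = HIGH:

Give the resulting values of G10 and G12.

G10 = HIGH, G12 = HIGH

G1 = D XNOR C = HIGH XNOR LOW = LOW
G2 = C XOR G1 = LOW XOR LOW = LOW
G5 = C XOR G2 = LOW XOR LOW = LOW
G6 = G2 XOR B = LOW XOR HIGH = HIGH
G8 = G5 XOR G6 = LOW XOR HIGH = HIGH
G10 = A XOR G8 = LOW XOR HIGH = HIGH
G12 = G2 XOR G10 = LOW XOR HIGH = HIGH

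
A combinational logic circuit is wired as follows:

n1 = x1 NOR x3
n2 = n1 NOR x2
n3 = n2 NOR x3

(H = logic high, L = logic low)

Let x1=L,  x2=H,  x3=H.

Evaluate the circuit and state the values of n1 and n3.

n1 = x1 NOR x3 = L NOR H = L
n2 = n1 NOR x2 = L NOR H = L
n3 = n2 NOR x3 = L NOR H = L

n1 = L, n3 = L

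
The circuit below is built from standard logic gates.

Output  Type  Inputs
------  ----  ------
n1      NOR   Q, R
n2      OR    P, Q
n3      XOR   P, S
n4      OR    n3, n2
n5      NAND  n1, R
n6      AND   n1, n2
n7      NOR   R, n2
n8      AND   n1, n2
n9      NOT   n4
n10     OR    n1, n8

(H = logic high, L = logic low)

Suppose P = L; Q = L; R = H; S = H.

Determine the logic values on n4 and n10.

n4 = H; n10 = L

n1 = Q NOR R = L NOR H = L
n2 = P OR Q = L OR L = L
n3 = P XOR S = L XOR H = H
n4 = n3 OR n2 = H OR L = H
n8 = n1 AND n2 = L AND L = L
n10 = n1 OR n8 = L OR L = L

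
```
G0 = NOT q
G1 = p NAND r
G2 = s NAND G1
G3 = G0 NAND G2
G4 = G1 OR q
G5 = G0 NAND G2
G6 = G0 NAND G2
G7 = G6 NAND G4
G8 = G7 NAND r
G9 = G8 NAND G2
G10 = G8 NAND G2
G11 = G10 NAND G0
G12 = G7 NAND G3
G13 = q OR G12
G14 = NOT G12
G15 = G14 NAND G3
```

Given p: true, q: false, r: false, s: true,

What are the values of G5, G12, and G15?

G5 = true, G12 = true, G15 = true

G0 = NOT q = NOT false = true
G1 = p NAND r = true NAND false = true
G2 = s NAND G1 = true NAND true = false
G3 = G0 NAND G2 = true NAND false = true
G4 = G1 OR q = true OR false = true
G5 = G0 NAND G2 = true NAND false = true
G6 = G0 NAND G2 = true NAND false = true
G7 = G6 NAND G4 = true NAND true = false
G12 = G7 NAND G3 = false NAND true = true
G14 = NOT G12 = NOT true = false
G15 = G14 NAND G3 = false NAND true = true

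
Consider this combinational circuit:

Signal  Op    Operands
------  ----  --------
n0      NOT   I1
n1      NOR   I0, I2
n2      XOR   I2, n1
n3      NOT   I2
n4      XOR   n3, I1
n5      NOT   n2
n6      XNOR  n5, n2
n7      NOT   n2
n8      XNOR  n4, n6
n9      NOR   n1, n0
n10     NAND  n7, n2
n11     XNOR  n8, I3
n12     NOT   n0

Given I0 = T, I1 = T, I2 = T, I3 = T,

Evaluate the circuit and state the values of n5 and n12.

n5 = F  n12 = T

n0 = NOT I1 = NOT T = F
n1 = I0 NOR I2 = T NOR T = F
n2 = I2 XOR n1 = T XOR F = T
n5 = NOT n2 = NOT T = F
n12 = NOT n0 = NOT F = T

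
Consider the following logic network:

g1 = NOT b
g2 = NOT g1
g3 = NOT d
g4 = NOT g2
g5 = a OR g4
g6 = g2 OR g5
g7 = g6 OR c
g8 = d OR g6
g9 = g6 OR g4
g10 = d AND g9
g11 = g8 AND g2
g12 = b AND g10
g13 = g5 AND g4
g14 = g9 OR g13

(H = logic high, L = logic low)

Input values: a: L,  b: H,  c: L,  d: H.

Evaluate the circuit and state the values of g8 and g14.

g1 = NOT b = NOT H = L
g2 = NOT g1 = NOT L = H
g4 = NOT g2 = NOT H = L
g5 = a OR g4 = L OR L = L
g6 = g2 OR g5 = H OR L = H
g8 = d OR g6 = H OR H = H
g9 = g6 OR g4 = H OR L = H
g13 = g5 AND g4 = L AND L = L
g14 = g9 OR g13 = H OR L = H

g8 = H, g14 = H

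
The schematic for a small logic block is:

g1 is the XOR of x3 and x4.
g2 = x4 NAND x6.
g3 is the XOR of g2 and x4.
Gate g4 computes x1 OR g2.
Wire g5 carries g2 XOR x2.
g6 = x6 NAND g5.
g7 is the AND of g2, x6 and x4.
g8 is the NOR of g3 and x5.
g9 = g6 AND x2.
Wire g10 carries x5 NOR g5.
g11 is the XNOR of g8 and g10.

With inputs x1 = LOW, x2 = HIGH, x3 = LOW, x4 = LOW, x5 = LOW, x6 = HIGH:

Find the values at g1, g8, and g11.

g1 = LOW, g8 = LOW, g11 = LOW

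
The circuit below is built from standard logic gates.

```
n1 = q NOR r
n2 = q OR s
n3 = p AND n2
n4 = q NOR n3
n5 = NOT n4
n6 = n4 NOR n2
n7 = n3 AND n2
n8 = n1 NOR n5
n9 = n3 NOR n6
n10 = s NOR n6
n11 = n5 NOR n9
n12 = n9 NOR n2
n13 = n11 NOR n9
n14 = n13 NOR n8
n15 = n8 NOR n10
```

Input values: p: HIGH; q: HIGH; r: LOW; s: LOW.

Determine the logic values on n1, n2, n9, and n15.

n1 = q NOR r = HIGH NOR LOW = LOW
n2 = q OR s = HIGH OR LOW = HIGH
n3 = p AND n2 = HIGH AND HIGH = HIGH
n4 = q NOR n3 = HIGH NOR HIGH = LOW
n5 = NOT n4 = NOT LOW = HIGH
n6 = n4 NOR n2 = LOW NOR HIGH = LOW
n8 = n1 NOR n5 = LOW NOR HIGH = LOW
n9 = n3 NOR n6 = HIGH NOR LOW = LOW
n10 = s NOR n6 = LOW NOR LOW = HIGH
n15 = n8 NOR n10 = LOW NOR HIGH = LOW

n1 = LOW  n2 = HIGH  n9 = LOW  n15 = LOW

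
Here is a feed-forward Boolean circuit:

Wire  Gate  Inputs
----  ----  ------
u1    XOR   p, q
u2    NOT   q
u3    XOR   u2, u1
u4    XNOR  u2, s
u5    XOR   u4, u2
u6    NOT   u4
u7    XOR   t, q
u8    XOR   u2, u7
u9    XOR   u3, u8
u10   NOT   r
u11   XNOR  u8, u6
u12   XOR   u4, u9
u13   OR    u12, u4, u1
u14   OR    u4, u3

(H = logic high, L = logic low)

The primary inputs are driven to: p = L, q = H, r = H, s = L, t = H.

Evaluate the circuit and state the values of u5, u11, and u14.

u5 = H  u11 = H  u14 = H

u1 = p XOR q = L XOR H = H
u2 = NOT q = NOT H = L
u3 = u2 XOR u1 = L XOR H = H
u4 = u2 XNOR s = L XNOR L = H
u5 = u4 XOR u2 = H XOR L = H
u6 = NOT u4 = NOT H = L
u7 = t XOR q = H XOR H = L
u8 = u2 XOR u7 = L XOR L = L
u11 = u8 XNOR u6 = L XNOR L = H
u14 = u4 OR u3 = H OR H = H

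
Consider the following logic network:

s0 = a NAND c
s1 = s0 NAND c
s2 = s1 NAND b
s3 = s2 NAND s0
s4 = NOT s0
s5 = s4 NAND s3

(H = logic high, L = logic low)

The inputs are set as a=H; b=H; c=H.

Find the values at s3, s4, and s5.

s3 = H  s4 = H  s5 = L

s0 = a NAND c = H NAND H = L
s1 = s0 NAND c = L NAND H = H
s2 = s1 NAND b = H NAND H = L
s3 = s2 NAND s0 = L NAND L = H
s4 = NOT s0 = NOT L = H
s5 = s4 NAND s3 = H NAND H = L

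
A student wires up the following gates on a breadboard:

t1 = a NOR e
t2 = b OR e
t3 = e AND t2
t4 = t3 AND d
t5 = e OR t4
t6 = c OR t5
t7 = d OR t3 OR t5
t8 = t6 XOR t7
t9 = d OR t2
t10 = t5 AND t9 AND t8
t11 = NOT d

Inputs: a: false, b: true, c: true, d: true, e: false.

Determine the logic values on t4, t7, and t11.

t2 = b OR e = true OR false = true
t3 = e AND t2 = false AND true = false
t4 = t3 AND d = false AND true = false
t5 = e OR t4 = false OR false = false
t7 = d OR t3 OR t5 = true OR false OR false = true
t11 = NOT d = NOT true = false

t4 = false, t7 = true, t11 = false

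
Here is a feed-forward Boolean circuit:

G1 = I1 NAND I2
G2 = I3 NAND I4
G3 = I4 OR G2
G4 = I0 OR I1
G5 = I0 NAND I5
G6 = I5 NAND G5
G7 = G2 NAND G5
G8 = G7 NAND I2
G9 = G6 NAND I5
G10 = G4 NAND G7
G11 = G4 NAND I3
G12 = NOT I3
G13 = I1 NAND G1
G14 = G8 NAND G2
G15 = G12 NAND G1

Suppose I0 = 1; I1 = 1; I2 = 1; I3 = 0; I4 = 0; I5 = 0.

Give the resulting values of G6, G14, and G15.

G1 = I1 NAND I2 = 1 NAND 1 = 0
G2 = I3 NAND I4 = 0 NAND 0 = 1
G5 = I0 NAND I5 = 1 NAND 0 = 1
G6 = I5 NAND G5 = 0 NAND 1 = 1
G7 = G2 NAND G5 = 1 NAND 1 = 0
G8 = G7 NAND I2 = 0 NAND 1 = 1
G12 = NOT I3 = NOT 0 = 1
G14 = G8 NAND G2 = 1 NAND 1 = 0
G15 = G12 NAND G1 = 1 NAND 0 = 1

G6 = 1  G14 = 0  G15 = 1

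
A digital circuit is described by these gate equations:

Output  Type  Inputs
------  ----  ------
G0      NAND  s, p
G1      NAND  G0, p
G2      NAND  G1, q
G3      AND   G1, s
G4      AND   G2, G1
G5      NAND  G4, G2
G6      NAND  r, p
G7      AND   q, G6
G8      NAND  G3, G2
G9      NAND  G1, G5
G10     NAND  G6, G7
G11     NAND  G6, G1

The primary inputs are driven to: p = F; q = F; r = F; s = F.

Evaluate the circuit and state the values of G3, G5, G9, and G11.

G3 = F, G5 = F, G9 = T, G11 = F

G0 = s NAND p = F NAND F = T
G1 = G0 NAND p = T NAND F = T
G2 = G1 NAND q = T NAND F = T
G3 = G1 AND s = T AND F = F
G4 = G2 AND G1 = T AND T = T
G5 = G4 NAND G2 = T NAND T = F
G6 = r NAND p = F NAND F = T
G9 = G1 NAND G5 = T NAND F = T
G11 = G6 NAND G1 = T NAND T = F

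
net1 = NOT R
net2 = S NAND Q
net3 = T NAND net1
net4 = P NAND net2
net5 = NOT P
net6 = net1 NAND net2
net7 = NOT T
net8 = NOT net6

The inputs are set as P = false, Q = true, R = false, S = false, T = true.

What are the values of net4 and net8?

net4 = true, net8 = true

net1 = NOT R = NOT false = true
net2 = S NAND Q = false NAND true = true
net4 = P NAND net2 = false NAND true = true
net6 = net1 NAND net2 = true NAND true = false
net8 = NOT net6 = NOT false = true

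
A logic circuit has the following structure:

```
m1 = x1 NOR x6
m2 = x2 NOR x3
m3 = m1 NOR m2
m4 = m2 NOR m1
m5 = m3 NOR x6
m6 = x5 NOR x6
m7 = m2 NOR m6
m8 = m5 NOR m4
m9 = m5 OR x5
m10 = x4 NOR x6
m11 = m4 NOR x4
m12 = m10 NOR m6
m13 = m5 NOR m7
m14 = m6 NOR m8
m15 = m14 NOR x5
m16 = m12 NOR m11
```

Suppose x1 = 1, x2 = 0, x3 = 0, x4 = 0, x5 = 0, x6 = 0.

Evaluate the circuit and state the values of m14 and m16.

m1 = x1 NOR x6 = 1 NOR 0 = 0
m2 = x2 NOR x3 = 0 NOR 0 = 1
m3 = m1 NOR m2 = 0 NOR 1 = 0
m4 = m2 NOR m1 = 1 NOR 0 = 0
m5 = m3 NOR x6 = 0 NOR 0 = 1
m6 = x5 NOR x6 = 0 NOR 0 = 1
m8 = m5 NOR m4 = 1 NOR 0 = 0
m10 = x4 NOR x6 = 0 NOR 0 = 1
m11 = m4 NOR x4 = 0 NOR 0 = 1
m12 = m10 NOR m6 = 1 NOR 1 = 0
m14 = m6 NOR m8 = 1 NOR 0 = 0
m16 = m12 NOR m11 = 0 NOR 1 = 0

m14 = 0; m16 = 0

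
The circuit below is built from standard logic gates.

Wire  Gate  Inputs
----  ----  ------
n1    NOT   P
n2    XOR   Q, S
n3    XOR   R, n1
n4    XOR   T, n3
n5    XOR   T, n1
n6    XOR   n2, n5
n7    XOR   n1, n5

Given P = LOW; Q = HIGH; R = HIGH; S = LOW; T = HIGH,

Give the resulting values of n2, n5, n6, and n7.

n2 = HIGH, n5 = LOW, n6 = HIGH, n7 = HIGH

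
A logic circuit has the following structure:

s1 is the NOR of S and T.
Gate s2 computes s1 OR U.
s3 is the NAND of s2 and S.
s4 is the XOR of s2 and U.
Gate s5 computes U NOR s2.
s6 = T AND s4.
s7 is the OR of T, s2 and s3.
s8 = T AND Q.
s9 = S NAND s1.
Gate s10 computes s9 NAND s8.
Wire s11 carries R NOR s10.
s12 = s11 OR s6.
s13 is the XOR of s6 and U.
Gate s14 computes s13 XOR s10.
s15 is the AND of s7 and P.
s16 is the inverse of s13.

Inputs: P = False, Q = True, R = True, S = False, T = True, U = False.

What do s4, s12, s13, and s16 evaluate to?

s1 = S NOR T = False NOR True = False
s2 = s1 OR U = False OR False = False
s4 = s2 XOR U = False XOR False = False
s6 = T AND s4 = True AND False = False
s8 = T AND Q = True AND True = True
s9 = S NAND s1 = False NAND False = True
s10 = s9 NAND s8 = True NAND True = False
s11 = R NOR s10 = True NOR False = False
s12 = s11 OR s6 = False OR False = False
s13 = s6 XOR U = False XOR False = False
s16 = NOT s13 = NOT False = True

s4 = False, s12 = False, s13 = False, s16 = True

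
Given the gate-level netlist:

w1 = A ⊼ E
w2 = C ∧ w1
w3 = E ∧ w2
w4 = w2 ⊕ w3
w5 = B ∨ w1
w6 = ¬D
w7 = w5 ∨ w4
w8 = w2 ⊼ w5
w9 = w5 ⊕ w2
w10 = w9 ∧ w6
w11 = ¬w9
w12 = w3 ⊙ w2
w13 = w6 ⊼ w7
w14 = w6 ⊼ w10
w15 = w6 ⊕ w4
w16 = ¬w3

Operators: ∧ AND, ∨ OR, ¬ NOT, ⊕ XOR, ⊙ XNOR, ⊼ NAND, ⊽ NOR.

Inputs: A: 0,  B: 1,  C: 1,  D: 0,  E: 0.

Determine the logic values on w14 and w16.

w14 = 1, w16 = 1

w1 = A NAND E = 0 NAND 0 = 1
w2 = C AND w1 = 1 AND 1 = 1
w3 = E AND w2 = 0 AND 1 = 0
w5 = B OR w1 = 1 OR 1 = 1
w6 = NOT D = NOT 0 = 1
w9 = w5 XOR w2 = 1 XOR 1 = 0
w10 = w9 AND w6 = 0 AND 1 = 0
w14 = w6 NAND w10 = 1 NAND 0 = 1
w16 = NOT w3 = NOT 0 = 1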